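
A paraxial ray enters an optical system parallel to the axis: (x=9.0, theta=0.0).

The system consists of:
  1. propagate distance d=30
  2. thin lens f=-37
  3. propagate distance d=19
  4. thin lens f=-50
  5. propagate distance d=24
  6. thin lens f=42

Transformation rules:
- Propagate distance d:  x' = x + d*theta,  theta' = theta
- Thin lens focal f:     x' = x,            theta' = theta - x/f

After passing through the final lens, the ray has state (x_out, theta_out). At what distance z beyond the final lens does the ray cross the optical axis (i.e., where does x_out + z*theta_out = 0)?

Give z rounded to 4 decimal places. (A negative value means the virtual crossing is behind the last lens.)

Answer: 251.6233

Derivation:
Initial: x=9.0000 theta=0.0000
After 1 (propagate distance d=30): x=9.0000 theta=0.0000
After 2 (thin lens f=-37): x=9.0000 theta=9/37 (≈0.2432)
After 3 (propagate distance d=19): x=504/37 (≈13.6216) theta=9/37 (≈0.2432)
After 4 (thin lens f=-50): x=504/37 (≈13.6216) theta=477/925 (≈0.5157)
After 5 (propagate distance d=24): x=24048/925 (≈25.9978) theta=477/925 (≈0.5157)
After 6 (thin lens f=42): x=24048/925 (≈25.9978) theta=-669/6475 (≈-0.1033)
z_focus = -x_out/theta_out = -(24048/925)/(-669/6475) = 56112/223 ≈ 251.6233
Rounded to 4 decimal places: z = 251.6233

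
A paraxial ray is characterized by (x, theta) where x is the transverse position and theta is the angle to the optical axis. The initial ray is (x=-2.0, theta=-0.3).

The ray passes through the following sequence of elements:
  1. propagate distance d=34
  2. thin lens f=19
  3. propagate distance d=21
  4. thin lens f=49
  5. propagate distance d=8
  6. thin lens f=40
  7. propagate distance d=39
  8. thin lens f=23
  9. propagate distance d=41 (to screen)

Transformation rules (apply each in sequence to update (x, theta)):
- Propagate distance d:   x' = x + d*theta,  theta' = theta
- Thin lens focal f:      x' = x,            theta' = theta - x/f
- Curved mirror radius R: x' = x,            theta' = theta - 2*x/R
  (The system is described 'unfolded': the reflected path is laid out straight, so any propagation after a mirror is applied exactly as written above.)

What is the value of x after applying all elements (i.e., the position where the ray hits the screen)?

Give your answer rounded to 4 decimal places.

Answer: 6.1824

Derivation:
Initial: x=-2.0000 theta=-0.3000
After 1 (propagate distance d=34): x=-12.2000 theta=-0.3000
After 2 (thin lens f=19): x=-12.2000 theta=13/38 (≈0.3421)
After 3 (propagate distance d=21): x=-953/190 (≈-5.0158) theta=13/38 (≈0.3421)
After 4 (thin lens f=49): x=-953/190 (≈-5.0158) theta=2069/4655 (≈0.4445)
After 5 (propagate distance d=8): x=-13593/9310 (≈-1.4600) theta=2069/4655 (≈0.4445)
After 6 (thin lens f=40): x=-13593/9310 (≈-1.4600) theta=9427/19600 (≈0.4810)
After 7 (propagate distance d=39): x=131463/7600 (≈17.2978) theta=9427/19600 (≈0.4810)
After 8 (thin lens f=23): x=131463/7600 (≈17.2978) theta=-290261/1070650 (≈-0.2711)
After 9 (propagate distance d=41 (to screen)): x=52953193/8565200 (≈6.1824) theta=-290261/1070650 (≈-0.2711)
Rounded to 4 decimal places: x = 6.1824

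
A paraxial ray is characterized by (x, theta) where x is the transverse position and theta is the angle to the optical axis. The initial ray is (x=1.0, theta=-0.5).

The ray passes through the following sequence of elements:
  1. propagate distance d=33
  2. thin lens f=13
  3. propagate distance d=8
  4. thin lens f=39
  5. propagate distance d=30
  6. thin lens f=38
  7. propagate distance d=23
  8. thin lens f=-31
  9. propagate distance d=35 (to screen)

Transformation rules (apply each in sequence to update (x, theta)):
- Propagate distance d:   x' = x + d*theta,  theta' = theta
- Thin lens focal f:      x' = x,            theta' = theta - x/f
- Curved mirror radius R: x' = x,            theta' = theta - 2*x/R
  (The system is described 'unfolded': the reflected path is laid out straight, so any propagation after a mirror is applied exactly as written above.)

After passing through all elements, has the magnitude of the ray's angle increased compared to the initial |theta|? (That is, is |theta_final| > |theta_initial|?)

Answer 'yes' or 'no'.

Answer: yes

Derivation:
Initial: x=1.0000 theta=-0.5000
After 1 (propagate distance d=33): x=-15.5000 theta=-0.5000
After 2 (thin lens f=13): x=-15.5000 theta=9/13 (≈0.6923)
After 3 (propagate distance d=8): x=-259/26 (≈-9.9615) theta=9/13 (≈0.6923)
After 4 (thin lens f=39): x=-259/26 (≈-9.9615) theta=961/1014 (≈0.9477)
After 5 (propagate distance d=30): x=6243/338 (≈18.4704) theta=961/1014 (≈0.9477)
After 6 (thin lens f=38): x=6243/338 (≈18.4704) theta=17789/38532 (≈0.4617)
After 7 (propagate distance d=23): x=1120849/38532 (≈29.0888) theta=17789/38532 (≈0.4617)
After 8 (thin lens f=-31): x=1120849/38532 (≈29.0888) theta=139359/99541 (≈1.4000)
After 9 (propagate distance d=35 (to screen)): x=4909321/62868 (≈78.0893) theta=139359/99541 (≈1.4000)
|theta_initial|=0.5000 |theta_final|=139359/99541 (≈1.4000) -> increased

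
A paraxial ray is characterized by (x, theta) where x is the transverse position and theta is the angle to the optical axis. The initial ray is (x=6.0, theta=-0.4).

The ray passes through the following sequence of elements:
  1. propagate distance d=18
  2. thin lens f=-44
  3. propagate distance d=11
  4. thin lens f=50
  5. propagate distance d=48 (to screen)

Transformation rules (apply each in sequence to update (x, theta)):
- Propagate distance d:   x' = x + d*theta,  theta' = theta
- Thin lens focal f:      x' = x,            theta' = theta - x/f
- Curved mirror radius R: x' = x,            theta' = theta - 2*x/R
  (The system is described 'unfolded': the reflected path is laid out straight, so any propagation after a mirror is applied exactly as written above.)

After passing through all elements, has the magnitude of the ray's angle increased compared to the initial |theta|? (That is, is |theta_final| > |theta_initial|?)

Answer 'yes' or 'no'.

Answer: no

Derivation:
Initial: x=6.0000 theta=-0.4000
After 1 (propagate distance d=18): x=-1.2000 theta=-0.4000
After 2 (thin lens f=-44): x=-1.2000 theta=-47/110 (≈-0.4273)
After 3 (propagate distance d=11): x=-5.9000 theta=-47/110 (≈-0.4273)
After 4 (thin lens f=50): x=-5.9000 theta=-1701/5500 (≈-0.3093)
After 5 (propagate distance d=48 (to screen)): x=-57049/2750 (≈-20.7451) theta=-1701/5500 (≈-0.3093)
|theta_initial|=0.4000 |theta_final|=1701/5500 (≈0.3093) -> not increased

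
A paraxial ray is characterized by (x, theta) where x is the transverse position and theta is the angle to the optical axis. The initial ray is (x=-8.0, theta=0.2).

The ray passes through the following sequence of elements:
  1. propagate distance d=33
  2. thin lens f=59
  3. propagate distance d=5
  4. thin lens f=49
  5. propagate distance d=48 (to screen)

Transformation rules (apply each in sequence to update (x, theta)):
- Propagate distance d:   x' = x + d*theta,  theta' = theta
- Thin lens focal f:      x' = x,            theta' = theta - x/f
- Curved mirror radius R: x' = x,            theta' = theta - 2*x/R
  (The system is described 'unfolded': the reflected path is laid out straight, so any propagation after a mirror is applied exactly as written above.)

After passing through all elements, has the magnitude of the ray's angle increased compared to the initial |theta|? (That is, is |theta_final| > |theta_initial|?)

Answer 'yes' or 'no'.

Answer: yes

Derivation:
Initial: x=-8.0000 theta=0.2000
After 1 (propagate distance d=33): x=-1.4000 theta=0.2000
After 2 (thin lens f=59): x=-1.4000 theta=66/295 (≈0.2237)
After 3 (propagate distance d=5): x=-83/295 (≈-0.2814) theta=66/295 (≈0.2237)
After 4 (thin lens f=49): x=-83/295 (≈-0.2814) theta=3317/14455 (≈0.2295)
After 5 (propagate distance d=48 (to screen)): x=155149/14455 (≈10.7332) theta=3317/14455 (≈0.2295)
|theta_initial|=0.2000 |theta_final|=3317/14455 (≈0.2295) -> increased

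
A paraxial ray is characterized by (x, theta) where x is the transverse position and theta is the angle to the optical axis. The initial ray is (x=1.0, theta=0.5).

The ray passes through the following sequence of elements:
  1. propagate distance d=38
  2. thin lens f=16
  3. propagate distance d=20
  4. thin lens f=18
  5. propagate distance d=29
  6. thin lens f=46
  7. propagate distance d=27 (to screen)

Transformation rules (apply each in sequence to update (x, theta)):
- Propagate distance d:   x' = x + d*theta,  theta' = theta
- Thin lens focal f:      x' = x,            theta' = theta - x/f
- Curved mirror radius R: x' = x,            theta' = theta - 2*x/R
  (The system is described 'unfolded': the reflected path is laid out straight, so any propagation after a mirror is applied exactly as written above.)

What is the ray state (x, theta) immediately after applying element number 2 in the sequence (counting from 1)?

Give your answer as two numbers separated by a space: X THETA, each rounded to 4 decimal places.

Answer: 20.0000 -0.7500

Derivation:
Initial: x=1.0000 theta=0.5000
After 1 (propagate distance d=38): x=20.0000 theta=0.5000
After 2 (thin lens f=16): x=20.0000 theta=-0.7500
Rounded to 4 decimal places: x = 20.0000, theta = -0.7500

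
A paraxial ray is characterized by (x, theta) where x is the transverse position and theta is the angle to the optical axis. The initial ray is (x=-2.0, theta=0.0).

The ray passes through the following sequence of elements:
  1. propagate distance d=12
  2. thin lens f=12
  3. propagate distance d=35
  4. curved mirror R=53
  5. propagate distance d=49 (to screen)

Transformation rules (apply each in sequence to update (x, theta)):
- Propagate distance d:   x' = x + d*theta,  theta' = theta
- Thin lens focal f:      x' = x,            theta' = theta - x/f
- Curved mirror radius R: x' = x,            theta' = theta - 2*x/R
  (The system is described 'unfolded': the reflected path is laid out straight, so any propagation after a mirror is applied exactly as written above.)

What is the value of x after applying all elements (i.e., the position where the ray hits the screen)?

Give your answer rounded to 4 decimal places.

Initial: x=-2.0000 theta=0.0000
After 1 (propagate distance d=12): x=-2.0000 theta=0.0000
After 2 (thin lens f=12): x=-2.0000 theta=1/6 (≈0.1667)
After 3 (propagate distance d=35): x=23/6 (≈3.8333) theta=1/6 (≈0.1667)
After 4 (curved mirror R=53): x=23/6 (≈3.8333) theta=7/318 (≈0.0220)
After 5 (propagate distance d=49 (to screen)): x=781/159 (≈4.9119) theta=7/318 (≈0.0220)
Rounded to 4 decimal places: x = 4.9119

Answer: 4.9119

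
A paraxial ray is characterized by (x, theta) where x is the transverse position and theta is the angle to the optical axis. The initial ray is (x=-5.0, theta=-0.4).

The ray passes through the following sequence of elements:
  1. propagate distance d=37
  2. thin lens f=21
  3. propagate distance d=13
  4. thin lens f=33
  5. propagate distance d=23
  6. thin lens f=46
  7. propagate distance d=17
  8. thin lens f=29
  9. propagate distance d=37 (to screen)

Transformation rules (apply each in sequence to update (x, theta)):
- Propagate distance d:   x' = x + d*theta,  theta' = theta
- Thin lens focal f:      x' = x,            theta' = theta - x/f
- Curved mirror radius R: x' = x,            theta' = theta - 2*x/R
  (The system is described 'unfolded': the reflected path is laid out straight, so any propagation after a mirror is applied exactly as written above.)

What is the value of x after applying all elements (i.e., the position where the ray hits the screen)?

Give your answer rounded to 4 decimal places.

Answer: 21.5797

Derivation:
Initial: x=-5.0000 theta=-0.4000
After 1 (propagate distance d=37): x=-19.8000 theta=-0.4000
After 2 (thin lens f=21): x=-19.8000 theta=19/35 (≈0.5429)
After 3 (propagate distance d=13): x=-446/35 (≈-12.7429) theta=19/35 (≈0.5429)
After 4 (thin lens f=33): x=-446/35 (≈-12.7429) theta=1073/1155 (≈0.9290)
After 5 (propagate distance d=23): x=1423/165 (≈8.6242) theta=1073/1155 (≈0.9290)
After 6 (thin lens f=46): x=1423/165 (≈8.6242) theta=39397/53130 (≈0.7415)
After 7 (propagate distance d=17): x=75197/3542 (≈21.2301) theta=39397/53130 (≈0.7415)
After 8 (thin lens f=29): x=75197/3542 (≈21.2301) theta=251/26565 (≈0.0094)
After 9 (propagate distance d=37 (to screen)): x=1146529/53130 (≈21.5797) theta=251/26565 (≈0.0094)
Rounded to 4 decimal places: x = 21.5797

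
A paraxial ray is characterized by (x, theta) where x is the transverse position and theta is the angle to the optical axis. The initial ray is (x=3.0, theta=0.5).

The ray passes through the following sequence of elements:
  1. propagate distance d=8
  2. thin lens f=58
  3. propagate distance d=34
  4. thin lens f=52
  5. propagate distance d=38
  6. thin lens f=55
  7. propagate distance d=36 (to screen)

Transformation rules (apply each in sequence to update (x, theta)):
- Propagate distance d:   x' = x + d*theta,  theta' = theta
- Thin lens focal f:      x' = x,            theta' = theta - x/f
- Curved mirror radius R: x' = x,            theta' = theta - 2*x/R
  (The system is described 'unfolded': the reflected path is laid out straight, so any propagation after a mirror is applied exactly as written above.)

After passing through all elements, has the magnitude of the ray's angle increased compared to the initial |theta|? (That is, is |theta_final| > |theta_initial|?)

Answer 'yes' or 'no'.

Answer: no

Derivation:
Initial: x=3.0000 theta=0.5000
After 1 (propagate distance d=8): x=7.0000 theta=0.5000
After 2 (thin lens f=58): x=7.0000 theta=11/29 (≈0.3793)
After 3 (propagate distance d=34): x=577/29 (≈19.8966) theta=11/29 (≈0.3793)
After 4 (thin lens f=52): x=577/29 (≈19.8966) theta=-5/1508 (≈-0.0033)
After 5 (propagate distance d=38): x=14907/754 (≈19.7706) theta=-5/1508 (≈-0.0033)
After 6 (thin lens f=55): x=14907/754 (≈19.7706) theta=-30089/82940 (≈-0.3628)
After 7 (propagate distance d=36 (to screen)): x=278283/41470 (≈6.7105) theta=-30089/82940 (≈-0.3628)
|theta_initial|=0.5000 |theta_final|=30089/82940 (≈0.3628) -> not increased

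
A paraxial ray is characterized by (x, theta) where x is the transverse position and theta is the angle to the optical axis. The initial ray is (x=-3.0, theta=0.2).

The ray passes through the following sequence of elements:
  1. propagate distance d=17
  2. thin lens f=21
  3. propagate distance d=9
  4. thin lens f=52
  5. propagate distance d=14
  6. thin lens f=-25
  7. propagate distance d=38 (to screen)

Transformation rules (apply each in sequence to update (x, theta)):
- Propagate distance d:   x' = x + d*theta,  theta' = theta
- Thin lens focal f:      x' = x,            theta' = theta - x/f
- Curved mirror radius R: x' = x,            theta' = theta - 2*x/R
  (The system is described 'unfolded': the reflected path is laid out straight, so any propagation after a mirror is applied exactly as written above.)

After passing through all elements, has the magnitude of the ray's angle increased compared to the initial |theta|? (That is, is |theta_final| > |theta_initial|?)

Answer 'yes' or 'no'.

Initial: x=-3.0000 theta=0.2000
After 1 (propagate distance d=17): x=0.4000 theta=0.2000
After 2 (thin lens f=21): x=0.4000 theta=19/105 (≈0.1810)
After 3 (propagate distance d=9): x=71/35 (≈2.0286) theta=19/105 (≈0.1810)
After 4 (thin lens f=52): x=71/35 (≈2.0286) theta=155/1092 (≈0.1419)
After 5 (propagate distance d=14): x=10963/2730 (≈4.0158) theta=155/1092 (≈0.1419)
After 6 (thin lens f=-25): x=10963/2730 (≈4.0158) theta=1059/3500 (≈0.3026)
After 7 (propagate distance d=38 (to screen)): x=529397/34125 (≈15.5135) theta=1059/3500 (≈0.3026)
|theta_initial|=0.2000 |theta_final|=1059/3500 (≈0.3026) -> increased

Answer: yes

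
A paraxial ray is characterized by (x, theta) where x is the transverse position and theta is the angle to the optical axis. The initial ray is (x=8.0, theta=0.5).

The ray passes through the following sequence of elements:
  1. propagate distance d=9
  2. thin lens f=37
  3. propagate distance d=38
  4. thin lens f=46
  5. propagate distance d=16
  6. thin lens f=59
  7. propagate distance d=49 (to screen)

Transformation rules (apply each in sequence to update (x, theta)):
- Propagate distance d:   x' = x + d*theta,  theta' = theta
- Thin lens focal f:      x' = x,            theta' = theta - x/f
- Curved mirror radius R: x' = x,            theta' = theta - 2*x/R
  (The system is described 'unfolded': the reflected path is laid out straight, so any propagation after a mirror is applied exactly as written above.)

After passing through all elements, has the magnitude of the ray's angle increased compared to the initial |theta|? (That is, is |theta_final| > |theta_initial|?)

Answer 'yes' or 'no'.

Initial: x=8.0000 theta=0.5000
After 1 (propagate distance d=9): x=12.5000 theta=0.5000
After 2 (thin lens f=37): x=12.5000 theta=6/37 (≈0.1622)
After 3 (propagate distance d=38): x=1381/74 (≈18.6622) theta=6/37 (≈0.1622)
After 4 (thin lens f=46): x=1381/74 (≈18.6622) theta=-829/3404 (≈-0.2435)
After 5 (propagate distance d=16): x=25131/1702 (≈14.7656) theta=-829/3404 (≈-0.2435)
After 6 (thin lens f=59): x=25131/1702 (≈14.7656) theta=-99173/200836 (≈-0.4938)
After 7 (propagate distance d=49 (to screen)): x=-1894019/200836 (≈-9.4307) theta=-99173/200836 (≈-0.4938)
|theta_initial|=0.5000 |theta_final|=99173/200836 (≈0.4938) -> not increased

Answer: no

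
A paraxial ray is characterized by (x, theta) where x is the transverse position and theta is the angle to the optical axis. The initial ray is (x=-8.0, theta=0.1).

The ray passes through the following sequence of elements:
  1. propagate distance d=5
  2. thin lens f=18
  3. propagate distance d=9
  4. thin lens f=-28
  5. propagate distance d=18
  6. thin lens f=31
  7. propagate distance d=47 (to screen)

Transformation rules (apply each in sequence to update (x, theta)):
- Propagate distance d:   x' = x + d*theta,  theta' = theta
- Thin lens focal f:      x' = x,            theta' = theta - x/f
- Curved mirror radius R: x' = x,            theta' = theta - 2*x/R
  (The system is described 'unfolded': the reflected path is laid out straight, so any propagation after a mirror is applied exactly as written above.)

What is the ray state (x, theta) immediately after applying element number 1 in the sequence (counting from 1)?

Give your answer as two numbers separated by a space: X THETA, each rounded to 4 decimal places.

Initial: x=-8.0000 theta=0.1000
After 1 (propagate distance d=5): x=-7.5000 theta=0.1000
Rounded to 4 decimal places: x = -7.5000, theta = 0.1000

Answer: -7.5000 0.1000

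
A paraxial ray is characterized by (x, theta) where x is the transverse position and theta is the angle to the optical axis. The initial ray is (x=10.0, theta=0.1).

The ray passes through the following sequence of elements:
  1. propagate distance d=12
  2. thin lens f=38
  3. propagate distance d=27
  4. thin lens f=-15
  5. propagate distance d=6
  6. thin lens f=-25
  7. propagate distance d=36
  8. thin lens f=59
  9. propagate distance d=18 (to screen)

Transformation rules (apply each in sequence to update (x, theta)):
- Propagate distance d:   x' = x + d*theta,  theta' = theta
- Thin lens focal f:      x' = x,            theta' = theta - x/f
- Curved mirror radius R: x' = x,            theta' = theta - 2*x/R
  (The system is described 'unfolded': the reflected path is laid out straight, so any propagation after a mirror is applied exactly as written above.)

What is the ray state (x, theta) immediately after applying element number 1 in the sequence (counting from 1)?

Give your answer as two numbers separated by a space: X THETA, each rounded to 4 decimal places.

Initial: x=10.0000 theta=0.1000
After 1 (propagate distance d=12): x=11.2000 theta=0.1000
Rounded to 4 decimal places: x = 11.2000, theta = 0.1000

Answer: 11.2000 0.1000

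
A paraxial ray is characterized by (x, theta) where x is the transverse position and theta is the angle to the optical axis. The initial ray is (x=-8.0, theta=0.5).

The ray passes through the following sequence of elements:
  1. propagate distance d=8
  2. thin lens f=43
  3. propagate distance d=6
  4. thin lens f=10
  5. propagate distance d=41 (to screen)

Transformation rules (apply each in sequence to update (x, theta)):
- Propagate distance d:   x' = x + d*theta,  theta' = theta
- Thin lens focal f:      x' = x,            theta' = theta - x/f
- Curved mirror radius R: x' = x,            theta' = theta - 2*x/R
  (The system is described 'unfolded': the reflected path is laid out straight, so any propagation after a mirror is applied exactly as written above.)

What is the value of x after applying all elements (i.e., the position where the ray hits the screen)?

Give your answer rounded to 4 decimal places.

Initial: x=-8.0000 theta=0.5000
After 1 (propagate distance d=8): x=-4.0000 theta=0.5000
After 2 (thin lens f=43): x=-4.0000 theta=51/86 (≈0.5930)
After 3 (propagate distance d=6): x=-19/43 (≈-0.4419) theta=51/86 (≈0.5930)
After 4 (thin lens f=10): x=-19/43 (≈-0.4419) theta=137/215 (≈0.6372)
After 5 (propagate distance d=41 (to screen)): x=5522/215 (≈25.6837) theta=137/215 (≈0.6372)
Rounded to 4 decimal places: x = 25.6837

Answer: 25.6837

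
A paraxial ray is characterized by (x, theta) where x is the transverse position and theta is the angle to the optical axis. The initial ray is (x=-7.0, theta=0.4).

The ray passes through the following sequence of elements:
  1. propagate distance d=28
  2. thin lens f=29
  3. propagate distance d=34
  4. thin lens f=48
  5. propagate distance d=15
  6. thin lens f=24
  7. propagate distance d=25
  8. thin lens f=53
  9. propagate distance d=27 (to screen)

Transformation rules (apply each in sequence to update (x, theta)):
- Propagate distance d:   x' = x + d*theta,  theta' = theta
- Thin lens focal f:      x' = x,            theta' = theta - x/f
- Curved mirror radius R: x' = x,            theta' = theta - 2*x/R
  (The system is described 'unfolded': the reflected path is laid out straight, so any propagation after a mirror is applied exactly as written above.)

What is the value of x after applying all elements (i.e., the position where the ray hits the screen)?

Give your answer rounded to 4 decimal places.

Initial: x=-7.0000 theta=0.4000
After 1 (propagate distance d=28): x=4.2000 theta=0.4000
After 2 (thin lens f=29): x=4.2000 theta=37/145 (≈0.2552)
After 3 (propagate distance d=34): x=1867/145 (≈12.8759) theta=37/145 (≈0.2552)
After 4 (thin lens f=48): x=1867/145 (≈12.8759) theta=-91/6960 (≈-0.0131)
After 5 (propagate distance d=15): x=29417/2320 (≈12.6797) theta=-91/6960 (≈-0.0131)
After 6 (thin lens f=24): x=29417/2320 (≈12.6797) theta=-6029/11136 (≈-0.5414)
After 7 (propagate distance d=25): x=-47617/55680 (≈-0.8552) theta=-6029/11136 (≈-0.5414)
After 8 (thin lens f=53): x=-47617/55680 (≈-0.8552) theta=-387517/737760 (≈-0.5253)
After 9 (propagate distance d=27 (to screen)): x=-44375537/2951040 (≈-15.0373) theta=-387517/737760 (≈-0.5253)
Rounded to 4 decimal places: x = -15.0373

Answer: -15.0373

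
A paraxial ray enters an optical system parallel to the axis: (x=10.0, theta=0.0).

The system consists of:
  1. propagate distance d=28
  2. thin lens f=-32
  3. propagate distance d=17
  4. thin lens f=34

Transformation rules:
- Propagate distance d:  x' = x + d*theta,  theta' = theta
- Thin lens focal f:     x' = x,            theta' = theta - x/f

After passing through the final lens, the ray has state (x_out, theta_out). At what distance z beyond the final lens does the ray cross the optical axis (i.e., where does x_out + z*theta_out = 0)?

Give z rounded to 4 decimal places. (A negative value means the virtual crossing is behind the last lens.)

Initial: x=10.0000 theta=0.0000
After 1 (propagate distance d=28): x=10.0000 theta=0.0000
After 2 (thin lens f=-32): x=10.0000 theta=0.3125
After 3 (propagate distance d=17): x=15.3125 theta=0.3125
After 4 (thin lens f=34): x=15.3125 theta=-75/544 (≈-0.1379)
z_focus = -x_out/theta_out = -(15.3125)/(-75/544) = 1666/15 ≈ 111.0667
Rounded to 4 decimal places: z = 111.0667

Answer: 111.0667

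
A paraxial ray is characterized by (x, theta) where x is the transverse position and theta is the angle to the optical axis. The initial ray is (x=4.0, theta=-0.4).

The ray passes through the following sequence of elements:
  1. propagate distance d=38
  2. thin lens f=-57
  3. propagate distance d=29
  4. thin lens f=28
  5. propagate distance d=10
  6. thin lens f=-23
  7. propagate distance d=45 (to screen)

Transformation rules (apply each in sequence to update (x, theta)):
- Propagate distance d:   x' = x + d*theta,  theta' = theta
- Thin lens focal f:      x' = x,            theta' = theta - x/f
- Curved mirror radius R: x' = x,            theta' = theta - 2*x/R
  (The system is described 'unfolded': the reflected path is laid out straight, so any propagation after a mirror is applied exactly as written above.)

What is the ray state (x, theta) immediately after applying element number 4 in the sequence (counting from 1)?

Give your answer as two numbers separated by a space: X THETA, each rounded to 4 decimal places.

Answer: -28.4982 0.4213

Derivation:
Initial: x=4.0000 theta=-0.4000
After 1 (propagate distance d=38): x=-11.2000 theta=-0.4000
After 2 (thin lens f=-57): x=-11.2000 theta=-34/57 (≈-0.5965)
After 3 (propagate distance d=29): x=-8122/285 (≈-28.4982) theta=-34/57 (≈-0.5965)
After 4 (thin lens f=28): x=-8122/285 (≈-28.4982) theta=1681/3990 (≈0.4213)
Rounded to 4 decimal places: x = -28.4982, theta = 0.4213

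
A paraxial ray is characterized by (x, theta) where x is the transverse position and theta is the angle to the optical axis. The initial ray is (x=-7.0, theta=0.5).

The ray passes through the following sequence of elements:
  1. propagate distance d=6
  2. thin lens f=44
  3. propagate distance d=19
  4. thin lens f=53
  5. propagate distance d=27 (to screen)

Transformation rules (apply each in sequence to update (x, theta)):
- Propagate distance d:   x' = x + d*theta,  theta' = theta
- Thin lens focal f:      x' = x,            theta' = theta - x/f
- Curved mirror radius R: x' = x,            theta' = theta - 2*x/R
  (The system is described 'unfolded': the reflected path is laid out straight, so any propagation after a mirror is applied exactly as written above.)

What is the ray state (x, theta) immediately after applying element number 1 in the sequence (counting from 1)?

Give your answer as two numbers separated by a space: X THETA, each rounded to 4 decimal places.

Answer: -4.0000 0.5000

Derivation:
Initial: x=-7.0000 theta=0.5000
After 1 (propagate distance d=6): x=-4.0000 theta=0.5000
Rounded to 4 decimal places: x = -4.0000, theta = 0.5000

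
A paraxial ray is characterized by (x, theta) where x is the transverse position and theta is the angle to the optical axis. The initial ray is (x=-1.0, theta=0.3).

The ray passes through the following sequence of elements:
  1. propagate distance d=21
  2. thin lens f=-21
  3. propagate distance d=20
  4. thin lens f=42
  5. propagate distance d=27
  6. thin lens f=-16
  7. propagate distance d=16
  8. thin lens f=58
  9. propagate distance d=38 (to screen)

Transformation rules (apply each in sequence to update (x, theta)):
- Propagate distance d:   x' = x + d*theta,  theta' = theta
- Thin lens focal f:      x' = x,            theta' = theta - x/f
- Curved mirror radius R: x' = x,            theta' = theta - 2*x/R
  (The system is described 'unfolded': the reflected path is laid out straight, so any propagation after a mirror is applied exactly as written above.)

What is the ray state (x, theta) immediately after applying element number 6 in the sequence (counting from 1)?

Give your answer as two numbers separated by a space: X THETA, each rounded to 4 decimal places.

Answer: 20.7527 1.4602

Derivation:
Initial: x=-1.0000 theta=0.3000
After 1 (propagate distance d=21): x=5.3000 theta=0.3000
After 2 (thin lens f=-21): x=5.3000 theta=58/105 (≈0.5524)
After 3 (propagate distance d=20): x=3433/210 (≈16.3476) theta=58/105 (≈0.5524)
After 4 (thin lens f=42): x=3433/210 (≈16.3476) theta=1439/8820 (≈0.1632)
After 5 (propagate distance d=27): x=61013/2940 (≈20.7527) theta=1439/8820 (≈0.1632)
After 6 (thin lens f=-16): x=61013/2940 (≈20.7527) theta=206063/141120 (≈1.4602)
Rounded to 4 decimal places: x = 20.7527, theta = 1.4602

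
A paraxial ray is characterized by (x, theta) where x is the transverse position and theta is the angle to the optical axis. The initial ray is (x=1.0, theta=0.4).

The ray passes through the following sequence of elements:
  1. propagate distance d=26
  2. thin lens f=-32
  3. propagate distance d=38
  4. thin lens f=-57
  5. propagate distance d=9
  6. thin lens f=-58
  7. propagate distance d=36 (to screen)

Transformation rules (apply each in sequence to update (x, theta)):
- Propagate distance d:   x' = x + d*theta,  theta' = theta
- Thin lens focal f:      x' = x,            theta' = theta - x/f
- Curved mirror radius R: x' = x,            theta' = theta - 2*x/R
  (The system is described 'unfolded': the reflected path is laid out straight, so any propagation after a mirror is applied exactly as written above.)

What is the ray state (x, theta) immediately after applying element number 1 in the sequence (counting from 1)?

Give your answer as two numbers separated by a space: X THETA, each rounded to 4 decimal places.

Answer: 11.4000 0.4000

Derivation:
Initial: x=1.0000 theta=0.4000
After 1 (propagate distance d=26): x=11.4000 theta=0.4000
Rounded to 4 decimal places: x = 11.4000, theta = 0.4000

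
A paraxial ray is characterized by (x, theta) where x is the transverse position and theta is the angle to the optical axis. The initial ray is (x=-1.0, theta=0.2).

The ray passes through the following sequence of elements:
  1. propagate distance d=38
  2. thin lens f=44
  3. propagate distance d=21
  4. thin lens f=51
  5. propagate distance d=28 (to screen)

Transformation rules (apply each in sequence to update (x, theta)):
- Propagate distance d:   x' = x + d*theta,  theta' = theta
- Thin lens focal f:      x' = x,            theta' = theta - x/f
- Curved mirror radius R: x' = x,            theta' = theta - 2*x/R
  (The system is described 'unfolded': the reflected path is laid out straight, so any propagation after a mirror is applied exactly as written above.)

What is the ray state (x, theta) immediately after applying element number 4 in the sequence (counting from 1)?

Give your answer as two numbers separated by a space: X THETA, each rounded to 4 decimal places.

Answer: 7.6500 -0.1000

Derivation:
Initial: x=-1.0000 theta=0.2000
After 1 (propagate distance d=38): x=6.6000 theta=0.2000
After 2 (thin lens f=44): x=6.6000 theta=0.0500
After 3 (propagate distance d=21): x=7.6500 theta=0.0500
After 4 (thin lens f=51): x=7.6500 theta=-0.1000
Rounded to 4 decimal places: x = 7.6500, theta = -0.1000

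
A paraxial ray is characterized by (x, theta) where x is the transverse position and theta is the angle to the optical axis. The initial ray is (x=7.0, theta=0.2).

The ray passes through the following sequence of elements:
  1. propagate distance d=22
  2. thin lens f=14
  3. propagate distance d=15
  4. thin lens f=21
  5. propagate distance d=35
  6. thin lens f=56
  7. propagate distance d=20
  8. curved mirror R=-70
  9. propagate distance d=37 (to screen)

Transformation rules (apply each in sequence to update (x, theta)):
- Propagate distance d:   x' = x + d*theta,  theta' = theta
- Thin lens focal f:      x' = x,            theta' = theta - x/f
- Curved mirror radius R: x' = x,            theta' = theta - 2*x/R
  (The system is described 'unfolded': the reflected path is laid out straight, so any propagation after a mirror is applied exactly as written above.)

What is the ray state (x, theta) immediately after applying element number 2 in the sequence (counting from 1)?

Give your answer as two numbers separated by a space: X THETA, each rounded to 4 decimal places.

Answer: 11.4000 -0.6143

Derivation:
Initial: x=7.0000 theta=0.2000
After 1 (propagate distance d=22): x=11.4000 theta=0.2000
After 2 (thin lens f=14): x=11.4000 theta=-43/70 (≈-0.6143)
Rounded to 4 decimal places: x = 11.4000, theta = -0.6143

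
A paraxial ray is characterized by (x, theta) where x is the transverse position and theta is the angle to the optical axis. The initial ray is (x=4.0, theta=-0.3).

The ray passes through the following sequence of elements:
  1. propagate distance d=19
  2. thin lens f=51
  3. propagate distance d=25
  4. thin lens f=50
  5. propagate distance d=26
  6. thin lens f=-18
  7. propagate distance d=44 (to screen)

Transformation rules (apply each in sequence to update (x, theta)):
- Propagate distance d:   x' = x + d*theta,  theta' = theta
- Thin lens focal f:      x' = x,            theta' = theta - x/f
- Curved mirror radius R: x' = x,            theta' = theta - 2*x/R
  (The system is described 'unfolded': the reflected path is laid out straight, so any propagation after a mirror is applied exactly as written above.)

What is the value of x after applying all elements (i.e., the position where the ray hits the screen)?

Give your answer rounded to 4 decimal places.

Initial: x=4.0000 theta=-0.3000
After 1 (propagate distance d=19): x=-1.7000 theta=-0.3000
After 2 (thin lens f=51): x=-1.7000 theta=-4/15 (≈-0.2667)
After 3 (propagate distance d=25): x=-251/30 (≈-8.3667) theta=-4/15 (≈-0.2667)
After 4 (thin lens f=50): x=-251/30 (≈-8.3667) theta=-149/1500 (≈-0.0993)
After 5 (propagate distance d=26): x=-4106/375 (≈-10.9493) theta=-149/1500 (≈-0.0993)
After 6 (thin lens f=-18): x=-4106/375 (≈-10.9493) theta=-9553/13500 (≈-0.7076)
After 7 (propagate distance d=44 (to screen)): x=-142037/3375 (≈-42.0850) theta=-9553/13500 (≈-0.7076)
Rounded to 4 decimal places: x = -42.0850

Answer: -42.0850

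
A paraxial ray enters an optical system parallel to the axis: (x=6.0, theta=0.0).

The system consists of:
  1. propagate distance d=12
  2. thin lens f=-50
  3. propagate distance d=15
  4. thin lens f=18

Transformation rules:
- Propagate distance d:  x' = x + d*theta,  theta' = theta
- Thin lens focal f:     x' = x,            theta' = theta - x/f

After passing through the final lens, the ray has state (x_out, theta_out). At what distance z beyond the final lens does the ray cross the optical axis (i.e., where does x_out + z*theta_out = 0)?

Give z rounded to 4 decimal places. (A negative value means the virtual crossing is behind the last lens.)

Initial: x=6.0000 theta=0.0000
After 1 (propagate distance d=12): x=6.0000 theta=0.0000
After 2 (thin lens f=-50): x=6.0000 theta=0.1200
After 3 (propagate distance d=15): x=7.8000 theta=0.1200
After 4 (thin lens f=18): x=7.8000 theta=-47/150 (≈-0.3133)
z_focus = -x_out/theta_out = -(7.8000)/(-47/150) = 1170/47 ≈ 24.8936
Rounded to 4 decimal places: z = 24.8936

Answer: 24.8936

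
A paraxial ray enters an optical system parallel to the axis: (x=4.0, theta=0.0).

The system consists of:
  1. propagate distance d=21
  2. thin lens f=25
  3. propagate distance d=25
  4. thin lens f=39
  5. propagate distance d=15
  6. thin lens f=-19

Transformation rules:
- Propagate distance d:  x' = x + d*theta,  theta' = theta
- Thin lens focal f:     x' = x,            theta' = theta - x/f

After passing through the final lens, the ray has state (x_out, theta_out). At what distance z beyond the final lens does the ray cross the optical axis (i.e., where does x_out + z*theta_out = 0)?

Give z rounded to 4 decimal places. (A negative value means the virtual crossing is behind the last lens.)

Answer: -8.3824

Derivation:
Initial: x=4.0000 theta=0.0000
After 1 (propagate distance d=21): x=4.0000 theta=0.0000
After 2 (thin lens f=25): x=4.0000 theta=-0.1600
After 3 (propagate distance d=25): x=0.0000 theta=-0.1600
After 4 (thin lens f=39): x=0.0000 theta=-0.1600
After 5 (propagate distance d=15): x=-2.4000 theta=-0.1600
After 6 (thin lens f=-19): x=-2.4000 theta=-136/475 (≈-0.2863)
z_focus = -x_out/theta_out = -(-2.4000)/(-136/475) = -285/34 ≈ -8.3824
Rounded to 4 decimal places: z = -8.3824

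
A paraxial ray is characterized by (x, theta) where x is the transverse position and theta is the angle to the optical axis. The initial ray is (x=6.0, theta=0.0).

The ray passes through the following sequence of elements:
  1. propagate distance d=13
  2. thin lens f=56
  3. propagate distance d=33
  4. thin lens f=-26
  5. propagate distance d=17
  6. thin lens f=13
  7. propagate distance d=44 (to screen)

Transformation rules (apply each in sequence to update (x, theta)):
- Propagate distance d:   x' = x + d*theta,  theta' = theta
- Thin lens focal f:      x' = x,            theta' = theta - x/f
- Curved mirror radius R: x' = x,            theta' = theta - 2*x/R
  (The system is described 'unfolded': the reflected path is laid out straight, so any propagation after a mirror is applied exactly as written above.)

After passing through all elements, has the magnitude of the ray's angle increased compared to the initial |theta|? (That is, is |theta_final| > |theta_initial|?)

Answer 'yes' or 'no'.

Initial: x=6.0000 theta=0.0000
After 1 (propagate distance d=13): x=6.0000 theta=0.0000
After 2 (thin lens f=56): x=6.0000 theta=-3/28 (≈-0.1071)
After 3 (propagate distance d=33): x=69/28 (≈2.4643) theta=-3/28 (≈-0.1071)
After 4 (thin lens f=-26): x=69/28 (≈2.4643) theta=-9/728 (≈-0.0124)
After 5 (propagate distance d=17): x=1641/728 (≈2.2541) theta=-9/728 (≈-0.0124)
After 6 (thin lens f=13): x=1641/728 (≈2.2541) theta=-879/4732 (≈-0.1858)
After 7 (propagate distance d=44 (to screen)): x=-56019/9464 (≈-5.9192) theta=-879/4732 (≈-0.1858)
|theta_initial|=0.0000 |theta_final|=879/4732 (≈0.1858) -> increased

Answer: yes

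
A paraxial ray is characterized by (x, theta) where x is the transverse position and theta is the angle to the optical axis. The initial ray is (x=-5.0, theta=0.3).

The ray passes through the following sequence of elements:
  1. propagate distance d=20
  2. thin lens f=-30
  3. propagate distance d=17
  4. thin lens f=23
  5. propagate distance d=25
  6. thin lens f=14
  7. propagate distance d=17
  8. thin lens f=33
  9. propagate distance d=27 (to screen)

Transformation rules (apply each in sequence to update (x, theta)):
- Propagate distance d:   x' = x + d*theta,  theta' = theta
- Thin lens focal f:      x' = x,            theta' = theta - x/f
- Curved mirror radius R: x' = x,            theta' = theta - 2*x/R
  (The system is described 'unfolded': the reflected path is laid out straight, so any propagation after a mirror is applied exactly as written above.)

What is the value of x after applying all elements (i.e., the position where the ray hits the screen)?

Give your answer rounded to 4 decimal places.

Initial: x=-5.0000 theta=0.3000
After 1 (propagate distance d=20): x=1.0000 theta=0.3000
After 2 (thin lens f=-30): x=1.0000 theta=1/3 (≈0.3333)
After 3 (propagate distance d=17): x=20/3 (≈6.6667) theta=1/3 (≈0.3333)
After 4 (thin lens f=23): x=20/3 (≈6.6667) theta=1/23 (≈0.0435)
After 5 (propagate distance d=25): x=535/69 (≈7.7536) theta=1/23 (≈0.0435)
After 6 (thin lens f=14): x=535/69 (≈7.7536) theta=-493/966 (≈-0.5104)
After 7 (propagate distance d=17): x=-297/322 (≈-0.9224) theta=-493/966 (≈-0.5104)
After 8 (thin lens f=33): x=-297/322 (≈-0.9224) theta=-233/483 (≈-0.4824)
After 9 (propagate distance d=27 (to screen)): x=-4491/322 (≈-13.9472) theta=-233/483 (≈-0.4824)
Rounded to 4 decimal places: x = -13.9472

Answer: -13.9472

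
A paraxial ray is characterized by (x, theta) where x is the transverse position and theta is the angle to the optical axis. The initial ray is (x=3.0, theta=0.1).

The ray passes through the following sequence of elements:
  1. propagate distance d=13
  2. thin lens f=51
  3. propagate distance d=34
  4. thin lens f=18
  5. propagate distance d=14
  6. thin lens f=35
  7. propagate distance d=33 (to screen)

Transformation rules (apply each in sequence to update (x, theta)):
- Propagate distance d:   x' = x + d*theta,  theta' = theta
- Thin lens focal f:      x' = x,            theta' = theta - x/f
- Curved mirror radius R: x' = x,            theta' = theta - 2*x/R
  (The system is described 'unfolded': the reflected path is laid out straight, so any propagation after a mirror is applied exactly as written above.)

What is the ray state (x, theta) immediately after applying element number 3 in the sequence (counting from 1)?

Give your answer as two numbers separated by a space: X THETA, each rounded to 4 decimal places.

Initial: x=3.0000 theta=0.1000
After 1 (propagate distance d=13): x=4.3000 theta=0.1000
After 2 (thin lens f=51): x=4.3000 theta=4/255 (≈0.0157)
After 3 (propagate distance d=34): x=29/6 (≈4.8333) theta=4/255 (≈0.0157)
Rounded to 4 decimal places: x = 4.8333, theta = 0.0157

Answer: 4.8333 0.0157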